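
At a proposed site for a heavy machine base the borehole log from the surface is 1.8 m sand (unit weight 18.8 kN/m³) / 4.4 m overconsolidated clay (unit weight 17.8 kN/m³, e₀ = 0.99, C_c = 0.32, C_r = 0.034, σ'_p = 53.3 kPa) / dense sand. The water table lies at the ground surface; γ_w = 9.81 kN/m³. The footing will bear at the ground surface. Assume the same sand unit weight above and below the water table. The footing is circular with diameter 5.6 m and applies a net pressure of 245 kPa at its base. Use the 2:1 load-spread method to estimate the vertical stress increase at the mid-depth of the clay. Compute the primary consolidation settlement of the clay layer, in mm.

Mid-depth of clay below the ground surface: z = 1.8 + 4.4/2 = 4 m.
Total vertical stress at mid-clay: σ_v = 18.8×1.8 + 17.8×2.2 = 73 kPa.
Pore pressure: u = 9.81×(4 − 0) = 39.24 kPa.
Initial effective stress: σ'_0 = σ_v − u = 73 − 39.24 = 33.76 kPa.
Stress increase at mid-clay by the 2:1 spreading method:
Δσ ≈ qD²/(D+z)² = 245×5.6²/(5.6+4)² = 83.368 kPa
Final effective stress: σ'_f = 33.76 + 83.368 = 117.13 kPa.
σ'_f = 117.13 > σ'_p = 53.3 kPa, so the stress path crosses the preconsolidation pressure — recompression up to σ'_p, then virgin compression beyond:
S_c = H/(1+e₀)·[C_r·log₁₀(σ'_p/σ'_0) + C_c·log₁₀(σ'_f/σ'_p)]
    = 4.4/1.99 × [0.034×log₁₀(53.3/33.76) + 0.32×log₁₀(117.13/53.3)]
    = 2.2111 × [0.006743 + 0.10942] = 0.2568 m

S_c ≈ 257 mm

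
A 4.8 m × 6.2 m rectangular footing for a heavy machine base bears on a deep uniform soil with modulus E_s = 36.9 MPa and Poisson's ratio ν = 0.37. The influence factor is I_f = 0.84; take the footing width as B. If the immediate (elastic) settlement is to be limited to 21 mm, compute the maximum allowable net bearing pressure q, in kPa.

q ≈ 223 kPa

E_s = 36.9 MPa = 36900 kPa.
S_e = q·B·(1−ν²)/E_s · I_f  ⇒  q = S_e·E_s / (B·(1−ν²)·I_f).
q = 0.021 × 36900 / (4.8 × 0.8631 × 0.84) = 222.7 kPa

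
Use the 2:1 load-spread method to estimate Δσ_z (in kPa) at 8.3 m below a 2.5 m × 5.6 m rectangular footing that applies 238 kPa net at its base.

By the 2:1 method the load spreads at 1 horizontal : 2 vertical, so at depth z the loaded area has grown by z in each plan dimension:
Δσ = qBL/((B+z)(L+z)) = 238×2.5×5.6/((2.5+8.3)(5.6+8.3)) = 22.196 kPa

Δσ_z ≈ 22.2 kPa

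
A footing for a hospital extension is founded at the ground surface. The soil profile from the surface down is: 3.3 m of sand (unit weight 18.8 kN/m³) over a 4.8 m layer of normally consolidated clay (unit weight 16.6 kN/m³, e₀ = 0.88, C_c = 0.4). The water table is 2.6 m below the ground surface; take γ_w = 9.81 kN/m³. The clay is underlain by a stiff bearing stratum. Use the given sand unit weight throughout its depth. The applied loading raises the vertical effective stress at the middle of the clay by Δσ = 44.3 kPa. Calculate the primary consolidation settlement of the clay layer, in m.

Mid-depth of clay below the ground surface: z = 3.3 + 4.8/2 = 5.7 m.
Total vertical stress at mid-clay: σ_v = 18.8×3.3 + 16.6×2.4 = 101.88 kPa.
Pore pressure: u = 9.81×(5.7 − 2.6) = 30.411 kPa.
Initial effective stress: σ'_0 = σ_v − u = 101.88 − 30.411 = 71.469 kPa.
Final effective stress: σ'_f = σ'_0 + Δσ = 71.469 + 44.3 = 115.77 kPa.
Normally consolidated clay, so the full stress increment lies on the virgin compression line:
S_c = C_c·H/(1+e₀)·log₁₀(σ'_f/σ'_0) = 0.4×4.8/(1+0.88)×log₁₀(115.77/71.469)
    = 1.0213 × 0.20948 = 0.2139 m

S_c ≈ 0.214 m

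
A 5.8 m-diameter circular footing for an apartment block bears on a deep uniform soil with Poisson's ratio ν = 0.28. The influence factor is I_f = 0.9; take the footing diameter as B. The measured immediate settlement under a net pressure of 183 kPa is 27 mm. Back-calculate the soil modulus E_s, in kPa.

S_e = q·B·(1−ν²)/E_s · I_f  ⇒  E_s = q·B·(1−ν²)·I_f / S_e.
E_s = 183 × 5.8 × 0.9216 × 0.9 / 0.027 = 32610 kPa

E_s ≈ 32600 kPa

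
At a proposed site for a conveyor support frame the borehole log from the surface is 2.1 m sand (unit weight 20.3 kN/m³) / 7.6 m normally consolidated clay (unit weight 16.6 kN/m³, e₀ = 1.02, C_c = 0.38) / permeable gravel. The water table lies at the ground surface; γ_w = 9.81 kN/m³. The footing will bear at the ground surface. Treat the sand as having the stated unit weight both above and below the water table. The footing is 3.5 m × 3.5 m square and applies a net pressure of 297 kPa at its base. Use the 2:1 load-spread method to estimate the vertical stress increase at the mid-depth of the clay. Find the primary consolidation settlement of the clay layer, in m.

Mid-depth of clay below the ground surface: z = 2.1 + 7.6/2 = 5.9 m.
Total vertical stress at mid-clay: σ_v = 20.3×2.1 + 16.6×3.8 = 105.71 kPa.
Pore pressure: u = 9.81×(5.9 − 0) = 57.879 kPa.
Initial effective stress: σ'_0 = σ_v − u = 105.71 − 57.879 = 47.831 kPa.
Stress increase at mid-clay by the 2:1 spreading method:
Δσ = qBL/((B+z)(L+z)) = 297×3.5×3.5/((3.5+5.9)(3.5+5.9)) = 41.175 kPa
Final effective stress: σ'_f = σ'_0 + Δσ = 47.831 + 41.175 = 89.006 kPa.
Normally consolidated clay, so the full stress increment lies on the virgin compression line:
S_c = C_c·H/(1+e₀)·log₁₀(σ'_f/σ'_0) = 0.38×7.6/(1+1.02)×log₁₀(89.006/47.831)
    = 1.4297 × 0.26971 = 0.3856 m

S_c ≈ 0.386 m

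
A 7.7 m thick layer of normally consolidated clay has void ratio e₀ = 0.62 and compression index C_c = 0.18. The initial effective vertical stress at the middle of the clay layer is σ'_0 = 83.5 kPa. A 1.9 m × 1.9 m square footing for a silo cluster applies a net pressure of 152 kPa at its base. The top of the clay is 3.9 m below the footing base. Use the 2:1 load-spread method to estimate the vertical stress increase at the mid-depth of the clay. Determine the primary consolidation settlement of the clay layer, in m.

Mid-depth of clay below the footing base: z = 3.9 + 7.7/2 = 7.75 m.
Stress increase at mid-clay by the 2:1 spreading method:
Δσ = qBL/((B+z)(L+z)) = 152×1.9×1.9/((1.9+7.75)(1.9+7.75)) = 5.8925 kPa
Final effective stress: σ'_f = σ'_0 + Δσ = 83.5 + 5.8925 = 89.392 kPa.
Normally consolidated clay, so the full stress increment lies on the virgin compression line:
S_c = C_c·H/(1+e₀)·log₁₀(σ'_f/σ'_0) = 0.18×7.7/(1+0.62)×log₁₀(89.392/83.5)
    = 0.85556 × 0.029612 = 0.02533 m

S_c ≈ 0.0253 m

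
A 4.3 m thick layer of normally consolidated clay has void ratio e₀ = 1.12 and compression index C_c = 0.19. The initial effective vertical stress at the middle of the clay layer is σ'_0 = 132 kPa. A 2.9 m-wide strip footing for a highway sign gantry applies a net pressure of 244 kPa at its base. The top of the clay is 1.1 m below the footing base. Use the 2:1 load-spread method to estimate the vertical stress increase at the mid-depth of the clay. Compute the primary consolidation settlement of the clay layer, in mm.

S_c ≈ 105 mm

Mid-depth of clay below the footing base: z = 1.1 + 4.3/2 = 3.25 m.
Stress increase at mid-clay by the 2:1 spreading method:
Δσ = qB/(B+z) = 244×2.9/(2.9+3.25) = 115.06 kPa
Final effective stress: σ'_f = σ'_0 + Δσ = 132 + 115.06 = 247.06 kPa.
Normally consolidated clay, so the full stress increment lies on the virgin compression line:
S_c = C_c·H/(1+e₀)·log₁₀(σ'_f/σ'_0) = 0.19×4.3/(1+1.12)×log₁₀(247.06/132)
    = 0.38538 × 0.27223 = 0.1049 m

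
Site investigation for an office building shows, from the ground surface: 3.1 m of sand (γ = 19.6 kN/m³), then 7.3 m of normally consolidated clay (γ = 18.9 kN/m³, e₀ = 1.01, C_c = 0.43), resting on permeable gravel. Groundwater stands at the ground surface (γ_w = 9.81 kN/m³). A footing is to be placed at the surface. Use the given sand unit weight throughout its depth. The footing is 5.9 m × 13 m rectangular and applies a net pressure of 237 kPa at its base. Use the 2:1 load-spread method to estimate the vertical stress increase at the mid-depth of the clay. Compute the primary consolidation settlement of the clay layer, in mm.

S_c ≈ 518 mm

Mid-depth of clay below the ground surface: z = 3.1 + 7.3/2 = 6.75 m.
Total vertical stress at mid-clay: σ_v = 19.6×3.1 + 18.9×3.65 = 129.75 kPa.
Pore pressure: u = 9.81×(6.75 − 0) = 66.218 kPa.
Initial effective stress: σ'_0 = σ_v − u = 129.75 − 66.218 = 63.532 kPa.
Stress increase at mid-clay by the 2:1 spreading method:
Δσ = qBL/((B+z)(L+z)) = 237×5.9×13/((5.9+6.75)(13+6.75)) = 72.759 kPa
Final effective stress: σ'_f = σ'_0 + Δσ = 63.532 + 72.759 = 136.29 kPa.
Normally consolidated clay, so the full stress increment lies on the virgin compression line:
S_c = C_c·H/(1+e₀)·log₁₀(σ'_f/σ'_0) = 0.43×7.3/(1+1.01)×log₁₀(136.29/63.532)
    = 1.5617 × 0.33147 = 0.5177 m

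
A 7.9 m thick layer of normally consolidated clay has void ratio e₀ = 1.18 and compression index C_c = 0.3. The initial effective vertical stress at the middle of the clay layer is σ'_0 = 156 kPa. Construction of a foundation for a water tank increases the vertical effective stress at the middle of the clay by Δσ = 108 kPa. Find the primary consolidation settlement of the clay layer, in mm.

S_c ≈ 248 mm

Final effective stress: σ'_f = σ'_0 + Δσ = 156 + 108 = 264 kPa.
Normally consolidated clay, so the full stress increment lies on the virgin compression line:
S_c = C_c·H/(1+e₀)·log₁₀(σ'_f/σ'_0) = 0.3×7.9/(1+1.18)×log₁₀(264/156)
    = 1.0872 × 0.22848 = 0.2484 m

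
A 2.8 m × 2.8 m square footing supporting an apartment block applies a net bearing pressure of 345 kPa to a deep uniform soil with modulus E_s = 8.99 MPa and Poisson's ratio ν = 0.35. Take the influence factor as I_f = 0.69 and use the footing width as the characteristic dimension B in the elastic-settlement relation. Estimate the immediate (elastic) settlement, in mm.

Immediate (elastic) settlement: S_e = q·B·(1−ν²)/E_s · I_f.
E_s = 8.99 MPa = 8990 kPa.
S_e = 345 × 2.8 × (1 − 0.35²) / 8990 × 0.69
    = 345 × 2.8 × 0.8775 / 8990 × 0.69
    = 0.06506 m = 65.06 mm

S_e ≈ 65.1 mm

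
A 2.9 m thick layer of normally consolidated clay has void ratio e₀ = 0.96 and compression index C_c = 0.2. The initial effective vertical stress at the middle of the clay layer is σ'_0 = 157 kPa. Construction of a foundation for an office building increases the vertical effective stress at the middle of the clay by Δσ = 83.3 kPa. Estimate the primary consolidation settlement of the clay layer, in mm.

Final effective stress: σ'_f = σ'_0 + Δσ = 157 + 83.3 = 240.3 kPa.
Normally consolidated clay, so the full stress increment lies on the virgin compression line:
S_c = C_c·H/(1+e₀)·log₁₀(σ'_f/σ'_0) = 0.2×2.9/(1+0.96)×log₁₀(240.3/157)
    = 0.29592 × 0.18485 = 0.0547 m

S_c ≈ 54.7 mm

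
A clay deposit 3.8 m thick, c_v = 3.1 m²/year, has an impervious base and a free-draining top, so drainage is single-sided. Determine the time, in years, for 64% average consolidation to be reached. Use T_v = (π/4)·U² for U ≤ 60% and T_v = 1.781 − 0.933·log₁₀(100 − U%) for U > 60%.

t ≈ 1.53 years

Drainage path length: H_d = H = 3.8 m (single drainage).
U > 60%: T_v = 1.781 − 0.933·log₁₀(100 − 64) = 0.32897.
t = T_v·H_d²/c_v = 0.32897×3.8²/3.1 = 1.532 years.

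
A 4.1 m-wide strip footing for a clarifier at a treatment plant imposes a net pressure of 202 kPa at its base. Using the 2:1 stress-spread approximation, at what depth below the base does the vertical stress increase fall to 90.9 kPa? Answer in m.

2:1 spreading — at depth z the loaded area has grown by z in each plan dimension:
qB/(B+z) = Δσ_z ⇒ z = qB/Δσ_z − B = 202×4.1/90.9 − 4.1 = 5.011 m

z ≈ 5.01 m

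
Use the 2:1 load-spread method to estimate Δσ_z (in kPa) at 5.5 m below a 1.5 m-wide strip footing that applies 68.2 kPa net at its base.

Δσ_z ≈ 14.6 kPa

By the 2:1 method the load spreads at 1 horizontal : 2 vertical, so at depth z the loaded area has grown by z in each plan dimension:
Δσ = qB/(B+z) = 68.2×1.5/(1.5+5.5) = 14.614 kPa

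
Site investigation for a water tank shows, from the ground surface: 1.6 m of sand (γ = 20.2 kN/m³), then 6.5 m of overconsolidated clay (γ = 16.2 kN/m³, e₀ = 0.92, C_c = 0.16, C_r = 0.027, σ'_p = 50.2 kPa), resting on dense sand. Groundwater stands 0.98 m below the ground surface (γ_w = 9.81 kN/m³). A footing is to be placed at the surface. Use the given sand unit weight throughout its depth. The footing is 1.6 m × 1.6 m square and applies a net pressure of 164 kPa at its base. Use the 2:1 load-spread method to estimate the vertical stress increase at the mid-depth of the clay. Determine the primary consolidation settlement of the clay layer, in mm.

Mid-depth of clay below the ground surface: z = 1.6 + 6.5/2 = 4.85 m.
Total vertical stress at mid-clay: σ_v = 20.2×1.6 + 16.2×3.25 = 84.97 kPa.
Pore pressure: u = 9.81×(4.85 − 0.98) = 37.965 kPa.
Initial effective stress: σ'_0 = σ_v − u = 84.97 − 37.965 = 47.005 kPa.
Stress increase at mid-clay by the 2:1 spreading method:
Δσ = qBL/((B+z)(L+z)) = 164×1.6×1.6/((1.6+4.85)(1.6+4.85)) = 10.092 kPa
Final effective stress: σ'_f = 47.005 + 10.092 = 57.097 kPa.
σ'_f = 57.097 > σ'_p = 50.2 kPa, so the stress path crosses the preconsolidation pressure — recompression up to σ'_p, then virgin compression beyond:
S_c = H/(1+e₀)·[C_r·log₁₀(σ'_p/σ'_0) + C_c·log₁₀(σ'_f/σ'_p)]
    = 6.5/1.92 × [0.027×log₁₀(50.2/47.005) + 0.16×log₁₀(57.097/50.2)]
    = 3.3854 × [0.00077111 + 0.0089455] = 0.03289 m

S_c ≈ 32.9 mm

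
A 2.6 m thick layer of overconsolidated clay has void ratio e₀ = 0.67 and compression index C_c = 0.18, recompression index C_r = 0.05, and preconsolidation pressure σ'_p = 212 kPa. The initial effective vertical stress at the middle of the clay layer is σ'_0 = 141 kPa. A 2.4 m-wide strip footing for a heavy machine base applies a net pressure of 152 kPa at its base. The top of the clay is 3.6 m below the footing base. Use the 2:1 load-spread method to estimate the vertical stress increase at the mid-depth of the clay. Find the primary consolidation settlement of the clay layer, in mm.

Mid-depth of clay below the footing base: z = 3.6 + 2.6/2 = 4.9 m.
Stress increase at mid-clay by the 2:1 spreading method:
Δσ = qB/(B+z) = 152×2.4/(2.4+4.9) = 49.973 kPa
Final effective stress: σ'_f = 141 + 49.973 = 190.97 kPa.
σ'_f = 190.97 ≤ σ'_p = 212 kPa, so the clay remains overconsolidated and only the recompression index applies:
S_c = C_r·H/(1+e₀)·log₁₀(σ'_f/σ'_0) = 0.05×2.6/1.67×log₁₀(190.97/141)
    = 0.077845 × 0.13175 = 0.01026 m

S_c ≈ 10.3 mm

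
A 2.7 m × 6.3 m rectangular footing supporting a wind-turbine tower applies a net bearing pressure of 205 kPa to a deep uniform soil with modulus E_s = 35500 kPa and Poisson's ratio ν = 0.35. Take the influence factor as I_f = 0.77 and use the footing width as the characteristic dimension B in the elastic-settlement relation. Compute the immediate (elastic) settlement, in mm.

Immediate (elastic) settlement: S_e = q·B·(1−ν²)/E_s · I_f.
S_e = 205 × 2.7 × (1 − 0.35²) / 35500 × 0.77
    = 205 × 2.7 × 0.8775 / 35500 × 0.77
    = 0.01053 m = 10.53 mm

S_e ≈ 10.5 mm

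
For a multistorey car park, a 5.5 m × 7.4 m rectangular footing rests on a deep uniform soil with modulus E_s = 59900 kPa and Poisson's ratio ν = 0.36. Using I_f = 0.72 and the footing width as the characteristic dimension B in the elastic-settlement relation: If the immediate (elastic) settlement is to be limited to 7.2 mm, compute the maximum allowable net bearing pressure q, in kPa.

q ≈ 125 kPa

S_e = q·B·(1−ν²)/E_s · I_f  ⇒  q = S_e·E_s / (B·(1−ν²)·I_f).
q = 0.0072 × 59900 / (5.5 × 0.8704 × 0.72) = 125.1 kPa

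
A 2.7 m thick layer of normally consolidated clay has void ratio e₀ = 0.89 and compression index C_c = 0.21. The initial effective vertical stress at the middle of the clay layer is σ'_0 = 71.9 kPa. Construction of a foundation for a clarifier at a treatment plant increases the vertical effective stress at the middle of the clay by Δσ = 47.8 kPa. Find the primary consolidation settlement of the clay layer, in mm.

Final effective stress: σ'_f = σ'_0 + Δσ = 71.9 + 47.8 = 119.7 kPa.
Normally consolidated clay, so the full stress increment lies on the virgin compression line:
S_c = C_c·H/(1+e₀)·log₁₀(σ'_f/σ'_0) = 0.21×2.7/(1+0.89)×log₁₀(119.7/71.9)
    = 0.3 × 0.22137 = 0.06641 m

S_c ≈ 66.4 mm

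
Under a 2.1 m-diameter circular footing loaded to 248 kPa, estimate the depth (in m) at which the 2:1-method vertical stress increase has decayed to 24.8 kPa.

z ≈ 4.54 m

2:1 spreading — at depth z the loaded area has grown by z in each plan dimension:
qD²/(D+z)² = Δσ_z ⇒ z = D(√(q/Δσ_z) − 1) = 2.1×(√(248/24.8) − 1) = 4.541 m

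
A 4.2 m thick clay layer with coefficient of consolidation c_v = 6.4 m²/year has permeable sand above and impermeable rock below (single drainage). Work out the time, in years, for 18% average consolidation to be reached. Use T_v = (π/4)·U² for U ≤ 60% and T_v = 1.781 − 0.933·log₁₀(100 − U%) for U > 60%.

Drainage path length: H_d = H = 4.2 m (single drainage).
U ≤ 60%: T_v = (π/4)·U² = (π/4)×0.18² = 0.025447.
t = T_v·H_d²/c_v = 0.025447×4.2²/6.4 = 0.07014 years.

t ≈ 0.0701 years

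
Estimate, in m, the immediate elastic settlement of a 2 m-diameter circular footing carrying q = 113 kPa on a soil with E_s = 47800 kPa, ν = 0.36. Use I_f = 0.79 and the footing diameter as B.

S_e ≈ 0.00325 m

Immediate (elastic) settlement: S_e = q·B·(1−ν²)/E_s · I_f.
S_e = 113 × 2 × (1 − 0.36²) / 47800 × 0.79
    = 113 × 2 × 0.8704 / 47800 × 0.79
    = 0.003251 m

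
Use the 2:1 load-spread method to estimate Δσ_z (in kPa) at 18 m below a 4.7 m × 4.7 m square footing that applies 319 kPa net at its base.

By the 2:1 method the load spreads at 1 horizontal : 2 vertical, so at depth z the loaded area has grown by z in each plan dimension:
Δσ = qBL/((B+z)(L+z)) = 319×4.7×4.7/((4.7+18)(4.7+18)) = 13.675 kPa

Δσ_z ≈ 13.7 kPa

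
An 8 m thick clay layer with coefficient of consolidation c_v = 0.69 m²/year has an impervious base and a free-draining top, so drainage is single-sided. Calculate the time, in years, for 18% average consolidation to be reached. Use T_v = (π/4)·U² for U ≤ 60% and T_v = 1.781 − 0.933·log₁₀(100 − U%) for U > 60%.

Drainage path length: H_d = H = 8 m (single drainage).
U ≤ 60%: T_v = (π/4)·U² = (π/4)×0.18² = 0.025447.
t = T_v·H_d²/c_v = 0.025447×8²/0.69 = 2.36 years.

t ≈ 2.36 years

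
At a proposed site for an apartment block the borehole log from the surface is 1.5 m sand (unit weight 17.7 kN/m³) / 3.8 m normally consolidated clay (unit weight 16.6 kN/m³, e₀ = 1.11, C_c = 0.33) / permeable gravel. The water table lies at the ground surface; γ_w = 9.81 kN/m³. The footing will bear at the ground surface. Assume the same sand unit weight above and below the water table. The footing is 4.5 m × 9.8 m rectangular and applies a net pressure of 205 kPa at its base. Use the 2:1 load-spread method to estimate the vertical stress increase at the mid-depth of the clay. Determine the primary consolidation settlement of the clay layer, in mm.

S_c ≈ 388 mm

Mid-depth of clay below the ground surface: z = 1.5 + 3.8/2 = 3.4 m.
Total vertical stress at mid-clay: σ_v = 17.7×1.5 + 16.6×1.9 = 58.09 kPa.
Pore pressure: u = 9.81×(3.4 − 0) = 33.354 kPa.
Initial effective stress: σ'_0 = σ_v − u = 58.09 − 33.354 = 24.736 kPa.
Stress increase at mid-clay by the 2:1 spreading method:
Δσ = qBL/((B+z)(L+z)) = 205×4.5×9.8/((4.5+3.4)(9.8+3.4)) = 86.694 kPa
Final effective stress: σ'_f = σ'_0 + Δσ = 24.736 + 86.694 = 111.43 kPa.
Normally consolidated clay, so the full stress increment lies on the virgin compression line:
S_c = C_c·H/(1+e₀)·log₁₀(σ'_f/σ'_0) = 0.33×3.8/(1+1.11)×log₁₀(111.43/24.736)
    = 0.59431 × 0.65367 = 0.3885 m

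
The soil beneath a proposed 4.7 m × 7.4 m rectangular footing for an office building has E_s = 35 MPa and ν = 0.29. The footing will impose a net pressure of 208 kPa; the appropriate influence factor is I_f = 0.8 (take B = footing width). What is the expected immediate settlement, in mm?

Immediate (elastic) settlement: S_e = q·B·(1−ν²)/E_s · I_f.
E_s = 35 MPa = 35000 kPa.
S_e = 208 × 4.7 × (1 − 0.29²) / 35000 × 0.8
    = 208 × 4.7 × 0.9159 / 35000 × 0.8
    = 0.02047 m = 20.47 mm

S_e ≈ 20.5 mm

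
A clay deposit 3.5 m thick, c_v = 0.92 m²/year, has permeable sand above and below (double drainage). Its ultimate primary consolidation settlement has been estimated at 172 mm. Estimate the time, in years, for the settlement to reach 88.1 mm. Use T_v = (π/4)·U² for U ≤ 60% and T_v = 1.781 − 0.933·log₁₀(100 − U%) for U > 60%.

t ≈ 0.686 years

Drainage path length: H_d = H/2 = 1.75 m (double drainage).
U = S(t)/S_ult = 88.1/172 = 0.5122.
U ≤ 60%: T_v = (π/4)·U² = (π/4)×0.51221² = 0.20606.
t = T_v·H_d²/c_v = 0.20606×1.75²/0.92 = 0.6859 years.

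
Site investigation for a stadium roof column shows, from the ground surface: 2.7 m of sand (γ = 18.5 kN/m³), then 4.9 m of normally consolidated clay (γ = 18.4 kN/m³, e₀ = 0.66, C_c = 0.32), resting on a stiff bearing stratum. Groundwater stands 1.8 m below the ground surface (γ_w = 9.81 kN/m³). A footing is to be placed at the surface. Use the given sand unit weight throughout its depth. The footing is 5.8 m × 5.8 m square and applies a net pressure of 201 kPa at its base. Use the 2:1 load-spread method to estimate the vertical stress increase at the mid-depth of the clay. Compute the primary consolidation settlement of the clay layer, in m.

S_c ≈ 0.265 m

Mid-depth of clay below the ground surface: z = 2.7 + 4.9/2 = 5.15 m.
Total vertical stress at mid-clay: σ_v = 18.5×2.7 + 18.4×2.45 = 95.03 kPa.
Pore pressure: u = 9.81×(5.15 − 1.8) = 32.864 kPa.
Initial effective stress: σ'_0 = σ_v − u = 95.03 − 32.864 = 62.166 kPa.
Stress increase at mid-clay by the 2:1 spreading method:
Δσ = qBL/((B+z)(L+z)) = 201×5.8×5.8/((5.8+5.15)(5.8+5.15)) = 56.393 kPa
Final effective stress: σ'_f = σ'_0 + Δσ = 62.166 + 56.393 = 118.56 kPa.
Normally consolidated clay, so the full stress increment lies on the virgin compression line:
S_c = C_c·H/(1+e₀)·log₁₀(σ'_f/σ'_0) = 0.32×4.9/(1+0.66)×log₁₀(118.56/62.166)
    = 0.94458 × 0.28039 = 0.2649 m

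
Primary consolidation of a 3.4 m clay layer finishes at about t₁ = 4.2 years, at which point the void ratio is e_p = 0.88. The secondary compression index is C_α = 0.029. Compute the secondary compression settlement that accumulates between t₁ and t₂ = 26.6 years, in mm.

S_s ≈ 42 mm

Secondary compression: S_s = C_α·H/(1+e_p)·log₁₀(t₂/t₁)
S_s = 0.029×3.4/(1+0.88)×log₁₀(26.6/4.2)
    = 0.05245 × 0.8016 = 0.04204 m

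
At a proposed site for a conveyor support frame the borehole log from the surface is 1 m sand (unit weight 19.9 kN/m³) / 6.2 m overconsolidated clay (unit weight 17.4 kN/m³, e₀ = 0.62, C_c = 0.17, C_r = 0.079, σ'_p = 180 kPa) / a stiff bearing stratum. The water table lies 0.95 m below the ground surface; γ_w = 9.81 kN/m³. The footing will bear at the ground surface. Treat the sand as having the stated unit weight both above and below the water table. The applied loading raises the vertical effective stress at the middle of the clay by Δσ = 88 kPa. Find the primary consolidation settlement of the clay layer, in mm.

Mid-depth of clay below the ground surface: z = 1 + 6.2/2 = 4.1 m.
Total vertical stress at mid-clay: σ_v = 19.9×1 + 17.4×3.1 = 73.84 kPa.
Pore pressure: u = 9.81×(4.1 − 0.95) = 30.902 kPa.
Initial effective stress: σ'_0 = σ_v − u = 73.84 − 30.902 = 42.938 kPa.
Final effective stress: σ'_f = 42.938 + 88 = 130.94 kPa.
σ'_f = 130.94 ≤ σ'_p = 180 kPa, so the clay remains overconsolidated and only the recompression index applies:
S_c = C_r·H/(1+e₀)·log₁₀(σ'_f/σ'_0) = 0.079×6.2/1.62×log₁₀(130.94/42.938)
    = 0.30235 × 0.48423 = 0.1464 m

S_c ≈ 146 mm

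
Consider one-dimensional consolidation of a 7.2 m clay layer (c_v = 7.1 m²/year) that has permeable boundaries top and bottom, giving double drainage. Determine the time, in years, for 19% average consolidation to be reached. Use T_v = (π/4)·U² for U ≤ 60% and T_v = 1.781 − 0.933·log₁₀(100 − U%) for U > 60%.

Drainage path length: H_d = H/2 = 3.6 m (double drainage).
U ≤ 60%: T_v = (π/4)·U² = (π/4)×0.19² = 0.028353.
t = T_v·H_d²/c_v = 0.028353×3.6²/7.1 = 0.05175 years.

t ≈ 0.0518 years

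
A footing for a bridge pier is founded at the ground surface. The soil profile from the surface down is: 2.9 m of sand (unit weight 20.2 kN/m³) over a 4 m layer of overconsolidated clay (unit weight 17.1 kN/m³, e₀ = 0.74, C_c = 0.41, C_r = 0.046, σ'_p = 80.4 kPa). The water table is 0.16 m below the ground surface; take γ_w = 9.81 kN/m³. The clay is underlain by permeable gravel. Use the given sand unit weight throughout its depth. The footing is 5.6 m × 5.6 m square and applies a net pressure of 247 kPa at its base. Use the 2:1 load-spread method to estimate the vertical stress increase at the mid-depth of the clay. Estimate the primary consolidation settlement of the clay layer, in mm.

S_c ≈ 177 mm

Mid-depth of clay below the ground surface: z = 2.9 + 4/2 = 4.9 m.
Total vertical stress at mid-clay: σ_v = 20.2×2.9 + 17.1×2 = 92.78 kPa.
Pore pressure: u = 9.81×(4.9 − 0.16) = 46.499 kPa.
Initial effective stress: σ'_0 = σ_v − u = 92.78 − 46.499 = 46.281 kPa.
Stress increase at mid-clay by the 2:1 spreading method:
Δσ = qBL/((B+z)(L+z)) = 247×5.6×5.6/((5.6+4.9)(5.6+4.9)) = 70.258 kPa
Final effective stress: σ'_f = 46.281 + 70.258 = 116.54 kPa.
σ'_f = 116.54 > σ'_p = 80.4 kPa, so the stress path crosses the preconsolidation pressure — recompression up to σ'_p, then virgin compression beyond:
S_c = H/(1+e₀)·[C_r·log₁₀(σ'_p/σ'_0) + C_c·log₁₀(σ'_f/σ'_p)]
    = 4/1.74 × [0.046×log₁₀(80.4/46.281) + 0.41×log₁₀(116.54/80.4)]
    = 2.2989 × [0.011033 + 0.0661] = 0.1773 m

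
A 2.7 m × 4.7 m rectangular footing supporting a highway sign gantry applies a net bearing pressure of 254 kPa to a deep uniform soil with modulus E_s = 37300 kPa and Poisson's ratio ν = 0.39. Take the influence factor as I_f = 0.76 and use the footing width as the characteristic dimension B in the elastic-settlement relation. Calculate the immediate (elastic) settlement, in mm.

S_e ≈ 11.8 mm

Immediate (elastic) settlement: S_e = q·B·(1−ν²)/E_s · I_f.
S_e = 254 × 2.7 × (1 − 0.39²) / 37300 × 0.76
    = 254 × 2.7 × 0.8479 / 37300 × 0.76
    = 0.01185 m = 11.85 mm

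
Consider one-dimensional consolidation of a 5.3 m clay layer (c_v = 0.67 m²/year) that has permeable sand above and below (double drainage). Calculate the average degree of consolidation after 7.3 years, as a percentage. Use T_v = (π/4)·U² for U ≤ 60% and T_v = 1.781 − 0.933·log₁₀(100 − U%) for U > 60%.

Drainage path length: H_d = H/2 = 2.65 m (double drainage).
T_v = c_v·t/H_d² = 0.67×7.3/2.65² = 0.69648.
T_v = 0.69648 corresponds to the U > 60% branch:
U = 1 − 10^((1.781 − T_v)/0.933)/100 = 0.8547

U ≈ 85.5 %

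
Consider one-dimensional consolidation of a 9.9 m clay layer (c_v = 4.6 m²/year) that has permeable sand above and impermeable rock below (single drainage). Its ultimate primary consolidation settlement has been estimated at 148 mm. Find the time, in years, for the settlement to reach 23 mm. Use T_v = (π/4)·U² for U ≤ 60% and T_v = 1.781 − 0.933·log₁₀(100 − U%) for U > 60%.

t ≈ 0.404 years

Drainage path length: H_d = H = 9.9 m (single drainage).
U = S(t)/S_ult = 23/148 = 0.1554.
U ≤ 60%: T_v = (π/4)·U² = (π/4)×0.15541² = 0.018968.
t = T_v·H_d²/c_v = 0.018968×9.9²/4.6 = 0.4041 years.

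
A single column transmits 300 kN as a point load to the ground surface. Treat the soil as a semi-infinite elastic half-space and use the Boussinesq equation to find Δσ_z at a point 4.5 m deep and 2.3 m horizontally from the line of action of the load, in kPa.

Boussinesq vertical stress below a point load on an elastic half-space:
Δσ_z = 3P/(2πz²) · [1 + (r/z)²]^(−5/2)
r/z = 2.3/4.5 = 0.51111; [1+(r/z)²]^(−5/2) = 0.55977.
Δσ_z = 3×300/(2π×4.5²) × 0.55977 = 7.0736 × 0.55977 = 3.96 kPa

Δσ_z ≈ 3.96 kPa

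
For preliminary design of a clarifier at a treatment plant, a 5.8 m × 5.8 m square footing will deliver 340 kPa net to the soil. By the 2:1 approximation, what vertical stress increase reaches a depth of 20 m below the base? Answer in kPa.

By the 2:1 method the load spreads at 1 horizontal : 2 vertical, so at depth z the loaded area has grown by z in each plan dimension:
Δσ = qBL/((B+z)(L+z)) = 340×5.8×5.8/((5.8+20)(5.8+20)) = 17.183 kPa

Δσ_z ≈ 17.2 kPa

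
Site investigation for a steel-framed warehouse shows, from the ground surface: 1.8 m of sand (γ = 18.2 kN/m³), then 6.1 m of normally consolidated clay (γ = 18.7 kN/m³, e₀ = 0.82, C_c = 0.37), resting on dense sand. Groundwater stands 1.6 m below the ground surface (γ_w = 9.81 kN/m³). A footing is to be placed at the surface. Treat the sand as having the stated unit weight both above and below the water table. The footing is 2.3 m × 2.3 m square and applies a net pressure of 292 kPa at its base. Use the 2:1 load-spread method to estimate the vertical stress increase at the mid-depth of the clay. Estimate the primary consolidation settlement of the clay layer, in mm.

S_c ≈ 226 mm

Mid-depth of clay below the ground surface: z = 1.8 + 6.1/2 = 4.85 m.
Total vertical stress at mid-clay: σ_v = 18.2×1.8 + 18.7×3.05 = 89.795 kPa.
Pore pressure: u = 9.81×(4.85 − 1.6) = 31.883 kPa.
Initial effective stress: σ'_0 = σ_v − u = 89.795 − 31.883 = 57.912 kPa.
Stress increase at mid-clay by the 2:1 spreading method:
Δσ = qBL/((B+z)(L+z)) = 292×2.3×2.3/((2.3+4.85)(2.3+4.85)) = 30.215 kPa
Final effective stress: σ'_f = σ'_0 + Δσ = 57.912 + 30.215 = 88.127 kPa.
Normally consolidated clay, so the full stress increment lies on the virgin compression line:
S_c = C_c·H/(1+e₀)·log₁₀(σ'_f/σ'_0) = 0.37×6.1/(1+0.82)×log₁₀(88.127/57.912)
    = 1.2401 × 0.18234 = 0.2261 m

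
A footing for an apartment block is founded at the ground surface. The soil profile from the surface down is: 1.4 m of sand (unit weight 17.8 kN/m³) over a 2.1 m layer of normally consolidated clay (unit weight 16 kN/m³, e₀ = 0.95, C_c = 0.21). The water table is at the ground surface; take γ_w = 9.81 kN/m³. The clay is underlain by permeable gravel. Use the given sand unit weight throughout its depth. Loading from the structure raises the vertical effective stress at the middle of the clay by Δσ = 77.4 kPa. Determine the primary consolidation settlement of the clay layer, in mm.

Mid-depth of clay below the ground surface: z = 1.4 + 2.1/2 = 2.45 m.
Total vertical stress at mid-clay: σ_v = 17.8×1.4 + 16×1.05 = 41.72 kPa.
Pore pressure: u = 9.81×(2.45 − 0) = 24.035 kPa.
Initial effective stress: σ'_0 = σ_v − u = 41.72 − 24.035 = 17.685 kPa.
Final effective stress: σ'_f = σ'_0 + Δσ = 17.685 + 77.4 = 95.085 kPa.
Normally consolidated clay, so the full stress increment lies on the virgin compression line:
S_c = C_c·H/(1+e₀)·log₁₀(σ'_f/σ'_0) = 0.21×2.1/(1+0.95)×log₁₀(95.085/17.685)
    = 0.22615 × 0.73051 = 0.1652 m

S_c ≈ 165 mm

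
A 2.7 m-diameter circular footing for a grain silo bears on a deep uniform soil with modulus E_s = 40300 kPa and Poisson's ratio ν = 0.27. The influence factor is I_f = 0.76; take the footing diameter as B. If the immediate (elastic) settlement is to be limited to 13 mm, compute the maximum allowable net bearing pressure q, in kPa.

q ≈ 275 kPa

S_e = q·B·(1−ν²)/E_s · I_f  ⇒  q = S_e·E_s / (B·(1−ν²)·I_f).
q = 0.013 × 40300 / (2.7 × 0.9271 × 0.76) = 275.4 kPa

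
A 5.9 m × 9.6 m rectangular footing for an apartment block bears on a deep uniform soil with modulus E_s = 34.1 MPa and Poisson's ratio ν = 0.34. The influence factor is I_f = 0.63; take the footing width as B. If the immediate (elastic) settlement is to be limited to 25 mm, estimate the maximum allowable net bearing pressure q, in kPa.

q ≈ 259 kPa

E_s = 34.1 MPa = 34100 kPa.
S_e = q·B·(1−ν²)/E_s · I_f  ⇒  q = S_e·E_s / (B·(1−ν²)·I_f).
q = 0.025 × 34100 / (5.9 × 0.8844 × 0.63) = 259.3 kPa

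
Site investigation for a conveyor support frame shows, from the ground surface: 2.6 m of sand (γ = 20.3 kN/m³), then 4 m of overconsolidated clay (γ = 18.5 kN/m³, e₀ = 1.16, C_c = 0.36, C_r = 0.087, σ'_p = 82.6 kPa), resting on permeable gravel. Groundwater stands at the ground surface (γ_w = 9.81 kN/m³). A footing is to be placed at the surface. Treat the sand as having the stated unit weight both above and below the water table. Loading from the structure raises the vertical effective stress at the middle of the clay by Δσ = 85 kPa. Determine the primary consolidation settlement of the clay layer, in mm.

S_c ≈ 174 mm

Mid-depth of clay below the ground surface: z = 2.6 + 4/2 = 4.6 m.
Total vertical stress at mid-clay: σ_v = 20.3×2.6 + 18.5×2 = 89.78 kPa.
Pore pressure: u = 9.81×(4.6 − 0) = 45.126 kPa.
Initial effective stress: σ'_0 = σ_v − u = 89.78 − 45.126 = 44.654 kPa.
Final effective stress: σ'_f = 44.654 + 85 = 129.65 kPa.
σ'_f = 129.65 > σ'_p = 82.6 kPa, so the stress path crosses the preconsolidation pressure — recompression up to σ'_p, then virgin compression beyond:
S_c = H/(1+e₀)·[C_r·log₁₀(σ'_p/σ'_0) + C_c·log₁₀(σ'_f/σ'_p)]
    = 4/2.16 × [0.087×log₁₀(82.6/44.654) + 0.36×log₁₀(129.65/82.6)]
    = 1.8519 × [0.023239 + 0.070485] = 0.1736 m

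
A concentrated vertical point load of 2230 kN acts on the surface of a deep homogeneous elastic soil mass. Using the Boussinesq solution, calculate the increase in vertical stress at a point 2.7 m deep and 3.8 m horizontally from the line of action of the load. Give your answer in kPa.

Boussinesq vertical stress below a point load on an elastic half-space:
Δσ_z = 3P/(2πz²) · [1 + (r/z)²]^(−5/2)
r/z = 3.8/2.7 = 1.4074; [1+(r/z)²]^(−5/2) = 0.065188.
Δσ_z = 3×2230/(2π×2.7²) × 0.065188 = 146.06 × 0.065188 = 9.521 kPa

Δσ_z ≈ 9.52 kPa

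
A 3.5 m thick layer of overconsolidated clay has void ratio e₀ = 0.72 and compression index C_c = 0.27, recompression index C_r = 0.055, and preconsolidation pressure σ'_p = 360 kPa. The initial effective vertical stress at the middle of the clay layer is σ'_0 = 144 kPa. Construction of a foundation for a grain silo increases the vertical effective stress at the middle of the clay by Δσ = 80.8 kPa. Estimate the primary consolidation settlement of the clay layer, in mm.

Final effective stress: σ'_f = 144 + 80.8 = 224.8 kPa.
σ'_f = 224.8 ≤ σ'_p = 360 kPa, so the clay remains overconsolidated and only the recompression index applies:
S_c = C_r·H/(1+e₀)·log₁₀(σ'_f/σ'_0) = 0.055×3.5/1.72×log₁₀(224.8/144)
    = 0.11192 × 0.19343 = 0.02165 m

S_c ≈ 21.6 mm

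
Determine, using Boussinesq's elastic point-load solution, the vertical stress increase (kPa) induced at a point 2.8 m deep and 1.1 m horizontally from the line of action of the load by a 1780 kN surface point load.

Boussinesq vertical stress below a point load on an elastic half-space:
Δσ_z = 3P/(2πz²) · [1 + (r/z)²]^(−5/2)
r/z = 1.1/2.8 = 0.39286; [1+(r/z)²]^(−5/2) = 0.6985.
Δσ_z = 3×1780/(2π×2.8²) × 0.6985 = 108.4 × 0.6985 = 75.72 kPa

Δσ_z ≈ 75.7 kPa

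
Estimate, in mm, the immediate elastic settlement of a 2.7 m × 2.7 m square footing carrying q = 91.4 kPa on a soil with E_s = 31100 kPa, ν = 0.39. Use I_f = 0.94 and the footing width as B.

Immediate (elastic) settlement: S_e = q·B·(1−ν²)/E_s · I_f.
S_e = 91.4 × 2.7 × (1 − 0.39²) / 31100 × 0.94
    = 91.4 × 2.7 × 0.8479 / 31100 × 0.94
    = 0.006324 m = 6.324 mm

S_e ≈ 6.32 mm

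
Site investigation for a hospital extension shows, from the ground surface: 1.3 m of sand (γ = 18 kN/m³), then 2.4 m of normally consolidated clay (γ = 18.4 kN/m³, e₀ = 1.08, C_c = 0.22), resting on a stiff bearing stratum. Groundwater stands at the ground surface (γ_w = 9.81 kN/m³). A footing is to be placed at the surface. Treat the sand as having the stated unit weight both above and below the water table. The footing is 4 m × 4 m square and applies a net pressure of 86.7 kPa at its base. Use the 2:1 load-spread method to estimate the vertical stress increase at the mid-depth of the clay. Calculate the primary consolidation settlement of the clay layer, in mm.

S_c ≈ 104 mm

Mid-depth of clay below the ground surface: z = 1.3 + 2.4/2 = 2.5 m.
Total vertical stress at mid-clay: σ_v = 18×1.3 + 18.4×1.2 = 45.48 kPa.
Pore pressure: u = 9.81×(2.5 − 0) = 24.525 kPa.
Initial effective stress: σ'_0 = σ_v − u = 45.48 − 24.525 = 20.955 kPa.
Stress increase at mid-clay by the 2:1 spreading method:
Δσ = qBL/((B+z)(L+z)) = 86.7×4×4/((4+2.5)(4+2.5)) = 32.833 kPa
Final effective stress: σ'_f = σ'_0 + Δσ = 20.955 + 32.833 = 53.788 kPa.
Normally consolidated clay, so the full stress increment lies on the virgin compression line:
S_c = C_c·H/(1+e₀)·log₁₀(σ'_f/σ'_0) = 0.22×2.4/(1+1.08)×log₁₀(53.788/20.955)
    = 0.25385 × 0.4094 = 0.1039 m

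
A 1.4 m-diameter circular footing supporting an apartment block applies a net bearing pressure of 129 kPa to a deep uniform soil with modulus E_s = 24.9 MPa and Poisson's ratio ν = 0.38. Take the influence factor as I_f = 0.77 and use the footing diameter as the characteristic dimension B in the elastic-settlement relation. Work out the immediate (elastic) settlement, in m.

Immediate (elastic) settlement: S_e = q·B·(1−ν²)/E_s · I_f.
E_s = 24.9 MPa = 24900 kPa.
S_e = 129 × 1.4 × (1 − 0.38²) / 24900 × 0.77
    = 129 × 1.4 × 0.8556 / 24900 × 0.77
    = 0.004778 m

S_e ≈ 0.00478 m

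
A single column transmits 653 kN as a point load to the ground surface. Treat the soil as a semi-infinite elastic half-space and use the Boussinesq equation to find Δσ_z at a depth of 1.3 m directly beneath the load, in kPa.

Boussinesq vertical stress below a point load on an elastic half-space:
Δσ_z = 3P/(2πz²) · [1 + (r/z)²]^(−5/2)
r/z = 0/1.3 = 0; [1+(r/z)²]^(−5/2) = 1.
Δσ_z = 3×653/(2π×1.3²) × 1 = 184.49 × 1 = 184.5 kPa

Δσ_z ≈ 184 kPa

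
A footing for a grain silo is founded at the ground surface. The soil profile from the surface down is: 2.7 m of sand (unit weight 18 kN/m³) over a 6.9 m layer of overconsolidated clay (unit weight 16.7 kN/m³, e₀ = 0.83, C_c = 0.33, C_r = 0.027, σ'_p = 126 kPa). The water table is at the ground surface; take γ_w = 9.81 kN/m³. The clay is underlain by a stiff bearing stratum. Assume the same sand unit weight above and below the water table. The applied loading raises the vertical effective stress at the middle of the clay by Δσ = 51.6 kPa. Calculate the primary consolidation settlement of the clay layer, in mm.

S_c ≈ 33.3 mm

Mid-depth of clay below the ground surface: z = 2.7 + 6.9/2 = 6.15 m.
Total vertical stress at mid-clay: σ_v = 18×2.7 + 16.7×3.45 = 106.22 kPa.
Pore pressure: u = 9.81×(6.15 − 0) = 60.332 kPa.
Initial effective stress: σ'_0 = σ_v − u = 106.22 − 60.332 = 45.888 kPa.
Final effective stress: σ'_f = 45.888 + 51.6 = 97.488 kPa.
σ'_f = 97.488 ≤ σ'_p = 126 kPa, so the clay remains overconsolidated and only the recompression index applies:
S_c = C_r·H/(1+e₀)·log₁₀(σ'_f/σ'_0) = 0.027×6.9/1.83×log₁₀(97.488/45.888)
    = 0.1018 × 0.32725 = 0.03332 m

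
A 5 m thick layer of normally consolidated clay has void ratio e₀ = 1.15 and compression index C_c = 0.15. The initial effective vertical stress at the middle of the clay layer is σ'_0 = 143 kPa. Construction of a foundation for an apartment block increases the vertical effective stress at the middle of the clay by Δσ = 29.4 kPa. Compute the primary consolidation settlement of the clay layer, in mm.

S_c ≈ 28.3 mm

Final effective stress: σ'_f = σ'_0 + Δσ = 143 + 29.4 = 172.4 kPa.
Normally consolidated clay, so the full stress increment lies on the virgin compression line:
S_c = C_c·H/(1+e₀)·log₁₀(σ'_f/σ'_0) = 0.15×5/(1+1.15)×log₁₀(172.4/143)
    = 0.34884 × 0.081201 = 0.02833 m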